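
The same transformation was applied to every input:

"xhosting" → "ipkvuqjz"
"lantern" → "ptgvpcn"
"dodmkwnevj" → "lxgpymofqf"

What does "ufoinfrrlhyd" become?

What's happening: reverse the string, then shift every letter 2 places forward in the alphabet (wrapping around).
On "ufoinfrrlhyd" that produces "fajntthpkqhw".

fajntthpkqhw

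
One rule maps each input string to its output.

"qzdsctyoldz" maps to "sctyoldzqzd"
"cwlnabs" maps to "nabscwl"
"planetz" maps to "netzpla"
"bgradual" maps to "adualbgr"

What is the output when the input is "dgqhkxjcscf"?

In each case the input is transformed by: move the first 3 characters to the end (rotate left by 3).
For "dgqhkxjcscf" the result is "hkxjcscfdgq".

hkxjcscfdgq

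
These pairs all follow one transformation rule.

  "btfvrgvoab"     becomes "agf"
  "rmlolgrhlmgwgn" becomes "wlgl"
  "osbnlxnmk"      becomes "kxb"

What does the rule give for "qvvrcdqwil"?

idv

What's happening: keep one character in every 3, starting at position 3 (positions 3rd, 6th, 9th, ...), then reverse the string.
Applying both steps to "qvvrcdqwil": "vdi", then "idv".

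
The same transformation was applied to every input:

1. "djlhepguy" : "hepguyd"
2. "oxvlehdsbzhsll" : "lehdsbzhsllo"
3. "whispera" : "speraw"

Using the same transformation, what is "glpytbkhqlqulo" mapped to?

Looking at the pairs, the operation is to move the first character to the end, then delete the first 2 characters.
Applying both steps to "glpytbkhqlqulo": "lpytbkhqlqulog", then "ytbkhqlqulog".

ytbkhqlqulog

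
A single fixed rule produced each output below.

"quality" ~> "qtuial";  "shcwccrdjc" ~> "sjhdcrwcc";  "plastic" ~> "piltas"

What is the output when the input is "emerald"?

elmaer

The transformation: delete the last character, then take characters alternately from the front and the back (1st, last, 2nd, 2nd-last, ...).
On "emerald": the first step gives "emeral", and the second then gives "elmaer".
(Check on "plastic": → "plasti" → "piltas" ✓)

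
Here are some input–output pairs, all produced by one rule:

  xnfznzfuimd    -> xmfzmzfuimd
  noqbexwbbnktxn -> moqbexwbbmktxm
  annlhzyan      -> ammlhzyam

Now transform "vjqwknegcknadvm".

The transformation: replace every "n" with "m".
Doing the same to "vjqwknegcknadvm": "vjqwkmegckmadvm".

vjqwkmegckmadvm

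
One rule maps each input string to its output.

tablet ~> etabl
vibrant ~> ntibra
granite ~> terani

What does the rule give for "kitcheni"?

niitche

The transformation: delete the first character, then move the last 2 characters to the front (rotate right by 2).
Starting from "kitcheni": after the first operation, "itcheni"; after the second, "niitche".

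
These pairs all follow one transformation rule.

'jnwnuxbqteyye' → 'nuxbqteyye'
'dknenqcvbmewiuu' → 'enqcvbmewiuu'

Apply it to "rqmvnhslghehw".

vnhslghehw

Each output is the input with this applied: delete the first 3 characters.
Applying that to "rqmvnhslghehw" gives "vnhslghehw".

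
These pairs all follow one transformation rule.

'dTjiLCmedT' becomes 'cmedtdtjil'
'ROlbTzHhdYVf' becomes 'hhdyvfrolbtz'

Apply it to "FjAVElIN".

elinfjav

The rule is to swap the front and back halves of the string, then convert every letter to lowercase.
Doing the same to "FjAVElIN": "elinfjav".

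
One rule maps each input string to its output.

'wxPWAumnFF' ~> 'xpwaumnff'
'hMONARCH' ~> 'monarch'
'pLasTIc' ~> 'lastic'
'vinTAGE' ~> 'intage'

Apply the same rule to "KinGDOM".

ingdom

The pattern: delete the first character, then convert every letter to lowercase.
Applying both steps to "KinGDOM": "inGDOM", then "ingdom".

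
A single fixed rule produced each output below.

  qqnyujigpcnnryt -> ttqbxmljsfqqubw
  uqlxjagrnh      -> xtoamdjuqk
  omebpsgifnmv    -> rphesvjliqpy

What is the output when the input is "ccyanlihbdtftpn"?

Each output is the input with this applied: shift every letter 3 places forward in the alphabet (wrapping around).
For "ccyanlihbdtftpn" the result is "ffbdqolkegwiwsq".

ffbdqolkegwiwsq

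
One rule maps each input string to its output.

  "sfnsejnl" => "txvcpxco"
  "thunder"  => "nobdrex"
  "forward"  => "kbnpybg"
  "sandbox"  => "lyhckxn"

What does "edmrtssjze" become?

tjoonwbdcc

Looking at the pairs, the operation is to shift every letter 10 places forward in the alphabet (wrapping around), then move the last 3 characters to the front (rotate right by 3).
"edmrtssjze" → "onwbdcctjo" → "tjoonwbdcc".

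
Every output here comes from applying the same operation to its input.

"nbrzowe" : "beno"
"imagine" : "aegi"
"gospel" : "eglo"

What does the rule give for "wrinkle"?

eikl

In each case the input is transformed by: sort the characters into alphabetical order, then keep only the first 4 characters.
"wrinkle" → "eiklnrw" → "eikl".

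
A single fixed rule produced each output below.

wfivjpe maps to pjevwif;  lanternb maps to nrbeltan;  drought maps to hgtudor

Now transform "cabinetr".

Rule — move the last 2 characters to the front (rotate right by 2), then take characters alternately from the front and the back (1st, last, 2nd, 2nd-last, ...).
Starting from "cabinetr": after the first operation, "trcabine"; after the second, "ternciab".

ternciab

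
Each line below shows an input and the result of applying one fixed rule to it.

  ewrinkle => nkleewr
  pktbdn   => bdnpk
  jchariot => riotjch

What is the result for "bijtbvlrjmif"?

The rule is to swap the front and back halves of the string, then delete the last character.
Working it through for "bijtbvlrjmif": intermediate "lrjmifbijtbv", final "lrjmifbijtb".

lrjmifbijtb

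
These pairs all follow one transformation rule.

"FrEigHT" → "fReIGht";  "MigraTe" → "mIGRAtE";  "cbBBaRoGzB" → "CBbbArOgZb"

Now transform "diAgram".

Rule — flip the case of every letter.
For "diAgram" the result is "DIaGRAM".

DIaGRAM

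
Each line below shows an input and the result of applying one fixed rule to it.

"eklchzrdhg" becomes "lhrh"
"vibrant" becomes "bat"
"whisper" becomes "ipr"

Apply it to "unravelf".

rvl

Looking at the pairs, the operation is to delete the first 2 characters, then keep every other character starting from the first (positions 1st, 3rd, 5th, ...).
So "unravelf" becomes "rvl".
(Check on "eklchzrdhg": → "lchzrdhg" → "lhrh" ✓)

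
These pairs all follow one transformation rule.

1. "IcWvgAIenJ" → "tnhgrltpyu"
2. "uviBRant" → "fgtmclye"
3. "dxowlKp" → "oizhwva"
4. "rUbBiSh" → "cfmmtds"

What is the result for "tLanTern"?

ewlyepcy

Each output is the input with this applied: shift every letter 11 places forward in the alphabet (wrapping around), then convert every letter to lowercase.
For "tLanTern", step one produces "eWlyEpcy"; step two turns that into "ewlyepcy".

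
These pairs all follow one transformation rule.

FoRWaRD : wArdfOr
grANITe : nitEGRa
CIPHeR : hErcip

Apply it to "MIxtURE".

TuremiX

Each output is the input with this applied: flip the case of every letter, then move the first 3 characters to the end (rotate left by 3).
Working it through for "MIxtURE": intermediate "miXTure", final "TuremiX".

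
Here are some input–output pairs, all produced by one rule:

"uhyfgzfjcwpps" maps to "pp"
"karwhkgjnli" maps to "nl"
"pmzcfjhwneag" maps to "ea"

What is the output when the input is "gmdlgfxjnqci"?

Each output is the input with this applied: delete the last character, then keep only the last 2 characters.
For "gmdlgfxjnqci", step one produces "gmdlgfxjnqc"; step two turns that into "qc".

qc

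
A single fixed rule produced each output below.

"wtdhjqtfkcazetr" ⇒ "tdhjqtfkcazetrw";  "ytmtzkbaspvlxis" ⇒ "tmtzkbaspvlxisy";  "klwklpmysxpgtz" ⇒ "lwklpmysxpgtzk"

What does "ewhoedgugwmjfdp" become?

whoedgugwmjfdpe

Rule — move the first character to the end.
So "ewhoedgugwmjfdp" becomes "whoedgugwmjfdpe".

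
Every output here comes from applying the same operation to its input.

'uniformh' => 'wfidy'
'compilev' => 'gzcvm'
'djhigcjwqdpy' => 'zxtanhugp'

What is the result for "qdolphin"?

cgyze

Rule — delete the first 3 characters, then shift every letter 9 places backward in the alphabet (wrapping around).
Starting from "qdolphin": after the first operation, "lphin"; after the second, "cgyze".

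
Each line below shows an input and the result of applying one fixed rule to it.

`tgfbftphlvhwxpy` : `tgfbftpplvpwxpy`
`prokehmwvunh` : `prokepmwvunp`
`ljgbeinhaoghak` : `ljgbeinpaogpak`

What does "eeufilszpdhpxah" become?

Looking at the pairs, the operation is to replace every "h" with "p".
On "eeufilszpdhpxah" that produces "eeufilszpdppxap".

eeufilszpdppxap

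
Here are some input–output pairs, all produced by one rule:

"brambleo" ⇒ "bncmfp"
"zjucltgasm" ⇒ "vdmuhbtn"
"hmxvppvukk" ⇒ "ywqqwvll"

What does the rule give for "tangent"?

The transformation: delete the first 2 characters, then shift every letter 1 place forward in the alphabet (wrapping around).
Starting from "tangent": after the first operation, "ngent"; after the second, "ohfou".

ohfou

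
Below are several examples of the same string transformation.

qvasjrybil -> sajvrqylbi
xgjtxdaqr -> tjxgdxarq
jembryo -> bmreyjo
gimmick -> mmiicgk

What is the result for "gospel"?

pseolg

In each case the input is transformed by: move the first 3 characters to the end (rotate left by 3), then take characters alternately from the front and the back (1st, last, 2nd, 2nd-last, ...).
Applying both steps to "gospel": "pelgos", then "pseolg".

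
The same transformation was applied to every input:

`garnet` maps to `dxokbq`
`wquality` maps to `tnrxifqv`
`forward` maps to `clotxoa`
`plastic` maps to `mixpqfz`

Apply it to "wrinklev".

tofkhibs

What's happening: shift every letter 3 places backward in the alphabet (wrapping around).
For "wrinklev" the result is "tofkhibs".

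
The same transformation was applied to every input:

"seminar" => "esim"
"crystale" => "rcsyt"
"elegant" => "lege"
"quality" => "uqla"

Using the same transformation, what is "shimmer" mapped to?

hsmi

The pattern: delete the last 3 characters, then swap each adjacent pair of characters (1↔2, 3↔4, ...).
On "shimmer": the first step gives "shim", and the second then gives "hsmi".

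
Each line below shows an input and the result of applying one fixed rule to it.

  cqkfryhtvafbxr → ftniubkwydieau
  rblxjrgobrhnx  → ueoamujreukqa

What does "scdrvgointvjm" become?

vfguyjrlqwymp

The pattern: shift every letter 3 places forward in the alphabet (wrapping around).
For "scdrvgointvjm" the result is "vfguyjrlqwymp".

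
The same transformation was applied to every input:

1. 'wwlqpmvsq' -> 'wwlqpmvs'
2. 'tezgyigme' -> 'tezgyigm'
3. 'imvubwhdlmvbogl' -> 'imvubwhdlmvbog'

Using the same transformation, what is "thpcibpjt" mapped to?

thpcibpj

Each output is the input with this applied: delete the last character.
For "thpcibpjt" the result is "thpcibpj".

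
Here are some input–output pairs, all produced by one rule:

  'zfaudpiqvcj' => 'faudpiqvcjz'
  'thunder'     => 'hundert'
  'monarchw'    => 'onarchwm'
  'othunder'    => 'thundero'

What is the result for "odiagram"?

diagramo

In each case the input is transformed by: move the first character to the end.
"odiagram" → "diagramo".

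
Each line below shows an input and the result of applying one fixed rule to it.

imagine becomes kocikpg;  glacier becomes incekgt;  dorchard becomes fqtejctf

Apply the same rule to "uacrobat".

The transformation: shift every letter 2 places forward in the alphabet (wrapping around).
So "uacrobat" becomes "wcetqdcv".

wcetqdcv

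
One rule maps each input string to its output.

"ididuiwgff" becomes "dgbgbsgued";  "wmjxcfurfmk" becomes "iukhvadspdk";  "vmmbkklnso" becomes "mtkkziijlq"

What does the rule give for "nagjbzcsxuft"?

rlyehzxaqvsd

Rule — shift every letter 2 places backward in the alphabet (wrapping around), then move the last character to the front.
Applying both steps to "nagjbzcsxuft": "lyehzxaqvsdr", then "rlyehzxaqvsd".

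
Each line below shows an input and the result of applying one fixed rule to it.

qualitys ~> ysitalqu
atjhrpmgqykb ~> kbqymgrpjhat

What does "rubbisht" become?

htisbbru

In each case the input is transformed by: reverse the string, then swap each adjacent pair of characters (1↔2, 3↔4, ...).
Applying that to "rubbisht" gives "htisbbru".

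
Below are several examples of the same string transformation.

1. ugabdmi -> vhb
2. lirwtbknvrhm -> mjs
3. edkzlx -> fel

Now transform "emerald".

fnf

The pattern: shift every letter 1 place forward in the alphabet (wrapping around), then keep only the first 3 characters.
On "emerald": the first step gives "fnfsbme", and the second then gives "fnf".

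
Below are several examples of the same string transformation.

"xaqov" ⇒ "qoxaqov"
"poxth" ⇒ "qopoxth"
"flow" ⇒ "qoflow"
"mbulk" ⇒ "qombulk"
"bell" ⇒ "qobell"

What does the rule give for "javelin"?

qojavelin

The rule is to prepend "qo".
"javelin" → "qojavelin".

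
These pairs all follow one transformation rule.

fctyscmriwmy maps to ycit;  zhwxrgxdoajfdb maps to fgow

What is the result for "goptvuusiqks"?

The pattern: keep one character in every 3, starting at position 3 (positions 3rd, 6th, 9th, ...), then swap the first and last characters.
Applying that to "goptvuusiqks" gives "suip".

suip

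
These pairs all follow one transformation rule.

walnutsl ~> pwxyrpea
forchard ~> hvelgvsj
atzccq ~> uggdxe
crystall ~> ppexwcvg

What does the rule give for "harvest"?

xwizvel

The pattern: reverse the string, then shift every letter 4 places forward in the alphabet (wrapping around).
"harvest" → "tsevrah" → "xwizvel".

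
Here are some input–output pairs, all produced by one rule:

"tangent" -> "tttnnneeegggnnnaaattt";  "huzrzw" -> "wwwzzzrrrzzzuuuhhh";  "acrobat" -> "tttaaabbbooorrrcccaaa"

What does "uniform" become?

The pattern: repeat every character 3 times, then reverse the string.
Starting from "uniform": after the first operation, "uuunnniiifffooorrrmmm"; after the second, "mmmrrrooofffiiinnnuuu".

mmmrrrooofffiiinnnuuu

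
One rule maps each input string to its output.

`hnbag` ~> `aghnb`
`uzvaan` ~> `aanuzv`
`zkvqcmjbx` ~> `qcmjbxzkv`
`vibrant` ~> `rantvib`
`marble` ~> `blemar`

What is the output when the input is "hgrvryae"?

Looking at the pairs, the operation is to move the first 3 characters to the end (rotate left by 3).
Doing the same to "hgrvryae": "vryaehgr".

vryaehgr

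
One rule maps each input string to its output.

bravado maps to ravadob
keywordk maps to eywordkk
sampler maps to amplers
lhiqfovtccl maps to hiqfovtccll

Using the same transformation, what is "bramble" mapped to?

rambleb

Rule — move the first character to the end.
Applying that to "bramble" gives "rambleb".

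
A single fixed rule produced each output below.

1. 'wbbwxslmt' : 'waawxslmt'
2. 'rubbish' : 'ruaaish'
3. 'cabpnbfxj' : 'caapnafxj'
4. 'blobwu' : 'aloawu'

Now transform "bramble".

What's happening: replace every "b" with "a".
For "bramble" the result is "aramale".

aramale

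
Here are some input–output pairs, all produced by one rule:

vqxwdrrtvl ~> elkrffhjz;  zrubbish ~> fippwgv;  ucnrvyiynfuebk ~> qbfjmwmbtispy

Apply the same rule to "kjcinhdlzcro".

xqwbvrznqfc

Each output is the input with this applied: delete the first character, then shift every letter 12 places backward in the alphabet (wrapping around).
For "kjcinhdlzcro", step one produces "jcinhdlzcro"; step two turns that into "xqwbvrznqfc".
(Check on "ucnrvyiynfuebk": → "cnrvyiynfuebk" → "qbfjmwmbtispy" ✓)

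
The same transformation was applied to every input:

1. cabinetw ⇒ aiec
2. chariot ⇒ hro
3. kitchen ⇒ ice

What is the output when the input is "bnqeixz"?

nex

Looking at the pairs, the operation is to swap the first and last characters, then keep every other character starting from the second (positions 2nd, 4th, 6th, ...).
On "bnqeixz": the first step gives "znqeixb", and the second then gives "nex".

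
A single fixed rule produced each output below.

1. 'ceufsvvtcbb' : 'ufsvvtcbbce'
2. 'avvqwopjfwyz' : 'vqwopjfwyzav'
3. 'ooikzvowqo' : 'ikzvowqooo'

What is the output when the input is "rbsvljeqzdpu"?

In each case the input is transformed by: move the first 2 characters to the end (rotate left by 2).
Applying that to "rbsvljeqzdpu" gives "svljeqzdpurb".

svljeqzdpurb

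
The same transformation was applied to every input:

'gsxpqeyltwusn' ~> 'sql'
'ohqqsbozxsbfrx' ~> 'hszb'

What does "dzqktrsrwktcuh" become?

What's happening: delete the last 3 characters, then keep one character in every 3, starting at position 2 (positions 2nd, 5th, 8th, ...).
For "dzqktrsrwktcuh", step one produces "dzqktrsrwkt"; step two turns that into "ztrt".

ztrt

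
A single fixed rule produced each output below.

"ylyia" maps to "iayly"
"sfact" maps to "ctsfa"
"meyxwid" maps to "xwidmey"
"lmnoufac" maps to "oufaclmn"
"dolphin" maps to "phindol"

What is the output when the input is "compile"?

The transformation: move the first 3 characters to the end (rotate left by 3).
"compile" → "pilecom".

pilecom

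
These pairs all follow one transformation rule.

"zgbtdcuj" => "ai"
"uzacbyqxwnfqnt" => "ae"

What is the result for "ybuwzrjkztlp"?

aio

What's happening: shift every letter 1 place backward in the alphabet (wrapping around), then keep only the vowels.
Applying both steps to "ybuwzrjkztlp": "xatvyqijysko", then "aio".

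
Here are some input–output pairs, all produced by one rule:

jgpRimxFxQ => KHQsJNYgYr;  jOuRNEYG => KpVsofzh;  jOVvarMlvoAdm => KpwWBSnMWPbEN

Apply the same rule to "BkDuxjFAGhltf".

cLeVYKgbhIMUG

In each case the input is transformed by: flip the case of every letter, then shift every letter 1 place forward in the alphabet (wrapping around).
Doing the same to "BkDuxjFAGhltf": "cLeVYKgbhIMUG".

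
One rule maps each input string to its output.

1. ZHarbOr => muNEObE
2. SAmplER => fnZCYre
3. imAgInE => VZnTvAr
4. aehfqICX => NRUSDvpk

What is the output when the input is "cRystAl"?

In each case the input is transformed by: flip the case of every letter, then shift every letter 13 places forward in the alphabet (wrapping around) — i.e. ROT13.
Starting from "cRystAl": after the first operation, "CrYSTaL"; after the second, "PeLFGnY".

PeLFGnY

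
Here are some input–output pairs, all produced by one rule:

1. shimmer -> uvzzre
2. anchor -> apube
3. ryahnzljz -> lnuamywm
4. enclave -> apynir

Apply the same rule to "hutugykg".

hghtlxt

Each output is the input with this applied: delete the first character, then shift every letter 13 places forward in the alphabet (wrapping around) — i.e. ROT13.
On "hutugykg": the first step gives "utugykg", and the second then gives "hghtlxt".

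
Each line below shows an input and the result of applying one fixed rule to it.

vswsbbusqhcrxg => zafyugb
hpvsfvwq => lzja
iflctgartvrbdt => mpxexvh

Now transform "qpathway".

What's happening: keep every other character starting from the first (positions 1st, 3rd, 5th, ...), then shift every letter 4 places forward in the alphabet (wrapping around).
For "qpathway", step one produces "qaha"; step two turns that into "uele".

uele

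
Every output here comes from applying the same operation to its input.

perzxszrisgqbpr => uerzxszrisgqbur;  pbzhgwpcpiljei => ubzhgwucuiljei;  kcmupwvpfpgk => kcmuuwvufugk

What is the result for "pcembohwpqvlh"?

ucembohwuqvlh

Rule — replace every "p" with "u".
Applying that to "pcembohwpqvlh" gives "ucembohwuqvlh".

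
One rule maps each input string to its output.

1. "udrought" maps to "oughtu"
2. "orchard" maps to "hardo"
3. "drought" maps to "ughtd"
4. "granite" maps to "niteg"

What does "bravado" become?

The rule is to move the first character to the end, then delete the first 2 characters.
Applying that to "bravado" gives "vadob".

vadob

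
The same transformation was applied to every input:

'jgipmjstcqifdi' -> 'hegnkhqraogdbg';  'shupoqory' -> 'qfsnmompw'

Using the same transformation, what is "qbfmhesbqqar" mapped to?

The pattern: shift every letter 2 places backward in the alphabet (wrapping around).
So "qbfmhesbqqar" becomes "ozdkfcqzooyp".

ozdkfcqzooyp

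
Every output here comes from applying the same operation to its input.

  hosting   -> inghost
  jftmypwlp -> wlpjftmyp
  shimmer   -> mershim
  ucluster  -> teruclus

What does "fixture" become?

urefixt

Each output is the input with this applied: move the last 3 characters to the front (rotate right by 3).
For "fixture" the result is "urefixt".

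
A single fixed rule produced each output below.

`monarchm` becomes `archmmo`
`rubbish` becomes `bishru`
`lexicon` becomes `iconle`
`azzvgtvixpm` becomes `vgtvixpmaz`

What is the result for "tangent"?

gentta

In each case the input is transformed by: move the first 2 characters to the end (rotate left by 2), then delete the first character.
Applying both steps to "tangent": "ngentta", then "gentta".
(Check on "azzvgtvixpm": → "zvgtvixpmaz" → "vgtvixpmaz" ✓)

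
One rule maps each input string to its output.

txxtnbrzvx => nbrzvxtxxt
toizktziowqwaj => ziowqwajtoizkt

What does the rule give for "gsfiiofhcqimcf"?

The rule is to move the last character to the front, then swap the front and back halves of the string.
Working it through for "gsfiiofhcqimcf": intermediate "fgsfiiofhcqimc", final "fhcqimcfgsfiio".

fhcqimcfgsfiio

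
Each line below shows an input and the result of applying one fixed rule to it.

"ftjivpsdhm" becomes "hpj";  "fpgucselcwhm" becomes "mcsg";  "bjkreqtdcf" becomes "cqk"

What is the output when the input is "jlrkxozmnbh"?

nor

The transformation: keep one character in every 3, starting at position 3 (positions 3rd, 6th, 9th, ...), then reverse the string.
Starting from "jlrkxozmnbh": after the first operation, "ron"; after the second, "nor".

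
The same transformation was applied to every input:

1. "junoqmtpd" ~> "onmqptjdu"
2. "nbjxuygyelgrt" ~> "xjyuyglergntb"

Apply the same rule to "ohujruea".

Rule — move the first 2 characters to the end (rotate left by 2), then swap each adjacent pair of characters (1↔2, 3↔4, ...).
For "ohujruea", step one produces "ujrueaoh"; step two turns that into "juuraeho".
(Check on "junoqmtpd": → "noqmtpdju" → "onmqptjdu" ✓)

juuraeho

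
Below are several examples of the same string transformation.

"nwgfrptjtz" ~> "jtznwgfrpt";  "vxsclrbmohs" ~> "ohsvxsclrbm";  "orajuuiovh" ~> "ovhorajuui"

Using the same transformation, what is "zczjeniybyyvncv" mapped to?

In each case the input is transformed by: move the last 3 characters to the front (rotate right by 3).
For "zczjeniybyyvncv" the result is "ncvzczjeniybyyv".

ncvzczjeniybyyv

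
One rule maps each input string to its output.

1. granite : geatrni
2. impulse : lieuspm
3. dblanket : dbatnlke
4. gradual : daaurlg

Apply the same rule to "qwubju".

The rule is to sort the characters into reverse alphabetical order, then move the last 3 characters to the front (rotate right by 3).
On "qwubju": the first step gives "wuuqjb", and the second then gives "qjbwuu".
(Check on "dblanket": → "tnlkedba" → "dbatnlke" ✓)

qjbwuu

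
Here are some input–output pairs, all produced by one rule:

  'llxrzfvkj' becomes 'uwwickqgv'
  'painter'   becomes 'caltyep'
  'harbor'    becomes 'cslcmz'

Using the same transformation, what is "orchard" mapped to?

Each output is the input with this applied: move the last character to the front, then shift every letter 11 places forward in the alphabet (wrapping around).
On "orchard": the first step gives "dorchar", and the second then gives "ozcnslc".

ozcnslc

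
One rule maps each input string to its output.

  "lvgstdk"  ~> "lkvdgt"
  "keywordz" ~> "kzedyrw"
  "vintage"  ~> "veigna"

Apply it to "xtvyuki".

xitkvu

Rule — take characters alternately from the front and the back (1st, last, 2nd, 2nd-last, ...), then delete the last character.
For "xtvyuki", step one produces "xitkvuy"; step two turns that into "xitkvu".
(Check on "lvgstdk": → "lkvdgts" → "lkvdgt" ✓)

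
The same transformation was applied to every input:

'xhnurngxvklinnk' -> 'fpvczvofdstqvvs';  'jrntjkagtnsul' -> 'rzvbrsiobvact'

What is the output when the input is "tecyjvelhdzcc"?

bmkgrdmtplhkk

Looking at the pairs, the operation is to shift every letter 8 places forward in the alphabet (wrapping around).
So "tecyjvelhdzcc" becomes "bmkgrdmtplhkk".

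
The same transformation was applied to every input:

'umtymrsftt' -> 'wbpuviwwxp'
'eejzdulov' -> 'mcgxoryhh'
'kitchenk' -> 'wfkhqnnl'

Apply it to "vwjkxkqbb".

mnanteeyz

In each case the input is transformed by: move the first 2 characters to the end (rotate left by 2), then shift every letter 3 places forward in the alphabet (wrapping around).
Applying both steps to "vwjkxkqbb": "jkxkqbbvw", then "mnanteeyz".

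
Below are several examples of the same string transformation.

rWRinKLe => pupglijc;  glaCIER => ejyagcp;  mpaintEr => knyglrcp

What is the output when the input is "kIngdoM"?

The transformation: shift every letter 2 places backward in the alphabet (wrapping around), then convert every letter to lowercase.
Starting from "kIngdoM": after the first operation, "iGlebmK"; after the second, "iglebmk".

iglebmk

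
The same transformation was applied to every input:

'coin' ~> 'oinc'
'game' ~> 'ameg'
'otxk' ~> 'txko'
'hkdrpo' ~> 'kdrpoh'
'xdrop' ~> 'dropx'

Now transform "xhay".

hayx

The rule is to move the first character to the end.
Doing the same to "xhay": "hayx".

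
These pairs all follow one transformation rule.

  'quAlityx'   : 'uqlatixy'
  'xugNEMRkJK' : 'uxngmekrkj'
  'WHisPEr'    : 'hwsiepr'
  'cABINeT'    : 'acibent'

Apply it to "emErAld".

Each output is the input with this applied: swap each adjacent pair of characters (1↔2, 3↔4, ...), then convert every letter to lowercase.
"emErAld" → "merElAd" → "merelad".

merelad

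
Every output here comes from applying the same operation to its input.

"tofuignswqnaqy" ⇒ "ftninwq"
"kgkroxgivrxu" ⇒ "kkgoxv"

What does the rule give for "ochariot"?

hoor

The pattern: keep every other character starting from the first (positions 1st, 3rd, 5th, ...), then swap each adjacent pair of characters (1↔2, 3↔4, ...).
Doing the same to "ochariot": "hoor".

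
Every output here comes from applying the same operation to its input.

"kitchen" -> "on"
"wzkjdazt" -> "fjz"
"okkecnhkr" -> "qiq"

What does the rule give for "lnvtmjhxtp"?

The pattern: shift every letter 6 places forward in the alphabet (wrapping around), then keep one character in every 3, starting at position 2 (positions 2nd, 5th, 8th, ...).
For "lnvtmjhxtp", step one produces "rtbzspndzv"; step two turns that into "tsd".
(Check on "wzkjdazt": → "cfqpjgfz" → "fjz" ✓)

tsd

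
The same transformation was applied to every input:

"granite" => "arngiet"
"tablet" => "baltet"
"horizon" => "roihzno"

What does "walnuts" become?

The pattern: move the first 2 characters to the end (rotate left by 2), then take characters alternately from the front and the back (1st, last, 2nd, 2nd-last, ...).
Starting from "walnuts": after the first operation, "lnutswa"; after the second, "lanwust".

lanwust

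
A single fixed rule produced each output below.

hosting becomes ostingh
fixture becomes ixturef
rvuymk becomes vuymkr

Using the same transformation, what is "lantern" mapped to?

anternl

The transformation: move the first character to the end.
For "lantern" the result is "anternl".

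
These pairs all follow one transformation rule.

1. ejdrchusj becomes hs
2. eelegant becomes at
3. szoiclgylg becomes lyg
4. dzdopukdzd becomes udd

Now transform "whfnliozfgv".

izg

What's happening: keep every other character starting from the second (positions 2nd, 4th, 6th, ...), then delete the first 2 characters.
Applying both steps to "whfnliozfgv": "hnizg", then "izg".
(Check on "dzdopukdzd": → "zoudd" → "udd" ✓)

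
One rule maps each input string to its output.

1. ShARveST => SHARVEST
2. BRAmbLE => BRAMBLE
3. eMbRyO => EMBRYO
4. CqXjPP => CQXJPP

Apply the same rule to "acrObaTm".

ACROBATM

In each case the input is transformed by: convert every letter to uppercase.
Doing the same to "acrObaTm": "ACROBATM".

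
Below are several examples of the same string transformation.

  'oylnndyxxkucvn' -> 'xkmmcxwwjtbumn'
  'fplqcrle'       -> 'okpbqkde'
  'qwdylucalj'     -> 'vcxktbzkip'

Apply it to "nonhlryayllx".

Rule — shift every letter 1 place backward in the alphabet (wrapping around), then move the first character to the end.
Applying both steps to "nonhlryayllx": "mnmgkqxzxkkw", then "nmgkqxzxkkwm".

nmgkqxzxkkwm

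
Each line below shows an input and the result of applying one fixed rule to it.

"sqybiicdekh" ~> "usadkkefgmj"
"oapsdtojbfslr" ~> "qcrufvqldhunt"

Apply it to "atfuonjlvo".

The transformation: shift every letter 2 places forward in the alphabet (wrapping around).
"atfuonjlvo" → "cvhwqplnxq".

cvhwqplnxq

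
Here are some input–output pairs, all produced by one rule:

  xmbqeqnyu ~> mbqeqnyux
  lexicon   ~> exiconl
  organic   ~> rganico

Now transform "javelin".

The pattern: move the first character to the end.
"javelin" → "avelinj".

avelinj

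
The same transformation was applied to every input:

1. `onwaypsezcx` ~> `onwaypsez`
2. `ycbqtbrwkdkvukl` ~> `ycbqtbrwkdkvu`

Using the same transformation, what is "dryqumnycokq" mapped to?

The rule is to delete the last 2 characters.
"dryqumnycokq" → "dryqumnyco".

dryqumnyco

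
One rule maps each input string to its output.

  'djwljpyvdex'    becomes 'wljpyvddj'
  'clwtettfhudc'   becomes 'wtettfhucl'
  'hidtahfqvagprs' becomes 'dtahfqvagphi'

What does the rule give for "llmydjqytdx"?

mydjqytll

What's happening: delete the last 2 characters, then move the first 2 characters to the end (rotate left by 2).
On "llmydjqytdx": the first step gives "llmydjqyt", and the second then gives "mydjqytll".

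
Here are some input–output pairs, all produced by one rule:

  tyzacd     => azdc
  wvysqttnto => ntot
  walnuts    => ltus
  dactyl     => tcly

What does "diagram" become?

aarm

The transformation: swap each adjacent pair of characters (1↔2, 3↔4, ...), then keep only the last 4 characters.
So "diagram" becomes "aarm".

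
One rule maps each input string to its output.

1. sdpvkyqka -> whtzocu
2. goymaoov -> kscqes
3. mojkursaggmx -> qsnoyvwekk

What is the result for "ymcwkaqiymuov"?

Looking at the pairs, the operation is to delete the last 2 characters, then shift every letter 4 places forward in the alphabet (wrapping around).
Applying both steps to "ymcwkaqiymuov": "ymcwkaqiymu", then "cqgaoeumcqy".

cqgaoeumcqy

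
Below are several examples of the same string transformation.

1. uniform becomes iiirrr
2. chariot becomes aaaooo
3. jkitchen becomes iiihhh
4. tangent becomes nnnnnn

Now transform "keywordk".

yyyrrr

The rule is to keep one character in every 3, starting at position 3 (positions 3rd, 6th, 9th, ...), then repeat every character 3 times.
Applying that to "keywordk" gives "yyyrrr".
(Check on "jkitchen": → "ih" → "iiihhh" ✓)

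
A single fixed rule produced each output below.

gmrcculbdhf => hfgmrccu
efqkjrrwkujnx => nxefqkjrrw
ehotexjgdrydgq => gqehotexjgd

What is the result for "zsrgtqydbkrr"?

In each case the input is transformed by: move the last 2 characters to the front (rotate right by 2), then delete the last 3 characters.
On "zsrgtqydbkrr": the first step gives "rrzsrgtqydbk", and the second then gives "rrzsrgtqy".

rrzsrgtqy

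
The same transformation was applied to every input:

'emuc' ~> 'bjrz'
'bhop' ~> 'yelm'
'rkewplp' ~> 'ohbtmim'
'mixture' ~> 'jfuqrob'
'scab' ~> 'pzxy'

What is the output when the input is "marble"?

jxoyib

In each case the input is transformed by: shift every letter 3 places backward in the alphabet (wrapping around).
So "marble" becomes "jxoyib".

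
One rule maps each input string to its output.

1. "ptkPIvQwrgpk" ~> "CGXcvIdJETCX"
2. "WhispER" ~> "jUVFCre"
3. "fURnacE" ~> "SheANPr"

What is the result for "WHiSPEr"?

Each output is the input with this applied: flip the case of every letter, then shift every letter 13 places forward in the alphabet (wrapping around) — i.e. ROT13.
Applying both steps to "WHiSPEr": "whIspeR", then "juVfcrE".

juVfcrE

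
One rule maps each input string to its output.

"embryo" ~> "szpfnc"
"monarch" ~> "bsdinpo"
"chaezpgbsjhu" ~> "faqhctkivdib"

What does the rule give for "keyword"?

Looking at the pairs, the operation is to move the first 3 characters to the end (rotate left by 3), then shift every letter 1 place forward in the alphabet (wrapping around).
For "keyword", step one produces "wordkey"; step two turns that into "xpselfz".

xpselfz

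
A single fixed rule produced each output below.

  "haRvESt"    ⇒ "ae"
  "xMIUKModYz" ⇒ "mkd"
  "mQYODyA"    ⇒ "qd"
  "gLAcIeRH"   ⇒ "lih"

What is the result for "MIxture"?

The transformation: keep one character in every 3, starting at position 2 (positions 2nd, 5th, 8th, ...), then convert every letter to lowercase.
"MIxture" → "Iu" → "iu".

iu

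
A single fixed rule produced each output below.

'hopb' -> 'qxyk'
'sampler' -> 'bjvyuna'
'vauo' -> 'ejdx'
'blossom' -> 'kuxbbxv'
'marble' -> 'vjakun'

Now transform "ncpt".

The transformation: shift every letter 9 places forward in the alphabet (wrapping around).
On "ncpt" that produces "wlyc".

wlyc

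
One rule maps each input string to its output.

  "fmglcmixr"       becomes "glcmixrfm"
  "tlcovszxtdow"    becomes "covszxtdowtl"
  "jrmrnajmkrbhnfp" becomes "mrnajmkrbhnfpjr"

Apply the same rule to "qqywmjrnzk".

The rule is to move the first 2 characters to the end (rotate left by 2).
Doing the same to "qqywmjrnzk": "ywmjrnzkqq".

ywmjrnzkqq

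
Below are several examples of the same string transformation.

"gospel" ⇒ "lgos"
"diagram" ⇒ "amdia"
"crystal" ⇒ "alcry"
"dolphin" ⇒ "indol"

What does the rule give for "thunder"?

In each case the input is transformed by: move the first 3 characters to the end (rotate left by 3), then delete the first 2 characters.
Applying both steps to "thunder": "nderthu", then "erthu".

erthu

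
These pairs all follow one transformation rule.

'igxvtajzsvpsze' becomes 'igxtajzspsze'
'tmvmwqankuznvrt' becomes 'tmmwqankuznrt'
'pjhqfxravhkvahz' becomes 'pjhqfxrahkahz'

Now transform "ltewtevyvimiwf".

The pattern: remove every "v".
Doing the same to "ltewtevyvimiwf": "ltewteyimiwf".

ltewteyimiwf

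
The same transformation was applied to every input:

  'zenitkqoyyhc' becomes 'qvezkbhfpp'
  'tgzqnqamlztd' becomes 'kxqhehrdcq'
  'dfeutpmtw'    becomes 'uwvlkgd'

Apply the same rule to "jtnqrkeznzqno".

akehibvqeqh

Each output is the input with this applied: delete the last 2 characters, then shift every letter 9 places backward in the alphabet (wrapping around).
Working it through for "jtnqrkeznzqno": intermediate "jtnqrkeznzq", final "akehibvqeqh".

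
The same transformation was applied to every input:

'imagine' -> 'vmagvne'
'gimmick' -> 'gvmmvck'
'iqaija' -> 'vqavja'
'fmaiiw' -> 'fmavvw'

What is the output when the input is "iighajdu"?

Each output is the input with this applied: replace every "i" with "v".
So "iighajdu" becomes "vvghajdu".

vvghajdu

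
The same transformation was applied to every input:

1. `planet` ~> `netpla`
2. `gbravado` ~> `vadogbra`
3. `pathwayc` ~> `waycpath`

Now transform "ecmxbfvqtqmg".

The pattern: swap the front and back halves of the string.
On "ecmxbfvqtqmg" that produces "vqtqmgecmxbf".

vqtqmgecmxbf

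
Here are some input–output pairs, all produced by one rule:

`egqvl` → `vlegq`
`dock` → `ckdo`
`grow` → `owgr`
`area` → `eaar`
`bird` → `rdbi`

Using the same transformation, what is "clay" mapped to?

aycl

Each output is the input with this applied: move the last 2 characters to the front (rotate right by 2).
Applying that to "clay" gives "aycl".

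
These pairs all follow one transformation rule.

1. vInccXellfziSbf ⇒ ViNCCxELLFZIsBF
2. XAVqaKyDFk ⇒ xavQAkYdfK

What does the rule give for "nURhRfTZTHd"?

NurHrFtzthD

The pattern: flip the case of every letter.
For "nURhRfTZTHd" the result is "NurHrFtzthD".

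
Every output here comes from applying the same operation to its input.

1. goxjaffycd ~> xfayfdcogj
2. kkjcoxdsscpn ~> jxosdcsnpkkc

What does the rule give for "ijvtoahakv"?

The rule is to swap each adjacent pair of characters (1↔2, 3↔4, ...), then move the first 3 characters to the end (rotate left by 3).
Applying both steps to "ijvtoahakv": "jitvaoahvk", then "vaoahvkjit".

vaoahvkjit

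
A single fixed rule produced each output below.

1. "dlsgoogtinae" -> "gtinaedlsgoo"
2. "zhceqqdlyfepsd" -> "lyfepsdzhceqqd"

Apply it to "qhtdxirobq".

What's happening: swap the front and back halves of the string.
Doing the same to "qhtdxirobq": "irobqqhtdx".

irobqqhtdx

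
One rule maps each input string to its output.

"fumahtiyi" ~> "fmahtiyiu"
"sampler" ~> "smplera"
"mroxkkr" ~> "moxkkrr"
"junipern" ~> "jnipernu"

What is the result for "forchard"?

frchardo

Looking at the pairs, the operation is to move the first character to the end, then swap the first and last characters.
"forchard" → "orchardf" → "frchardo".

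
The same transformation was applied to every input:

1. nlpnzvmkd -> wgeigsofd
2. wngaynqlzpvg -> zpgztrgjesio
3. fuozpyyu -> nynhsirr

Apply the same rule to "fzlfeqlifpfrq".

jyseyxjebyiyk

Each output is the input with this applied: shift every letter 7 places backward in the alphabet (wrapping around), then move the last character to the front.
For "fzlfeqlifpfrq", step one produces "yseyxjebyiykj"; step two turns that into "jyseyxjebyiyk".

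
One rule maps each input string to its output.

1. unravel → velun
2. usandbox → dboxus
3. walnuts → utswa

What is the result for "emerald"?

aldem

Looking at the pairs, the operation is to move the first 2 characters to the end (rotate left by 2), then delete the first 2 characters.
Working it through for "emerald": intermediate "eraldem", final "aldem".
(Check on "walnuts": → "lnutswa" → "utswa" ✓)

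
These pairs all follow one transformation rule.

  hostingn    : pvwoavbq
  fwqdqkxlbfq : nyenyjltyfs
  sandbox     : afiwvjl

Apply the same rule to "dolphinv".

ldwvtqxp

In each case the input is transformed by: take characters alternately from the front and the back (1st, last, 2nd, 2nd-last, ...), then shift every letter 8 places forward in the alphabet (wrapping around).
"dolphinv" → "dvonliph" → "ldwvtqxp".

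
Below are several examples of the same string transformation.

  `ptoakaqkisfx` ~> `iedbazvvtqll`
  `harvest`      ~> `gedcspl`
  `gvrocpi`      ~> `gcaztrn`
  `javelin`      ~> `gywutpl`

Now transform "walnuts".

hfedywl

Looking at the pairs, the operation is to sort the characters into reverse alphabetical order, then shift every letter 11 places forward in the alphabet (wrapping around).
Applying both steps to "walnuts": "wutsnla", then "hfedywl".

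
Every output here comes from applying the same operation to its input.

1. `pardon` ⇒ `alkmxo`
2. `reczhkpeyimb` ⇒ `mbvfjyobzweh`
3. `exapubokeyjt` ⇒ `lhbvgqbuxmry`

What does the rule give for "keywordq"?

Rule — shift every letter 3 places backward in the alphabet (wrapping around), then swap the front and back halves of the string.
Starting from "keywordq": after the first operation, "hbvtloan"; after the second, "loanhbvt".

loanhbvt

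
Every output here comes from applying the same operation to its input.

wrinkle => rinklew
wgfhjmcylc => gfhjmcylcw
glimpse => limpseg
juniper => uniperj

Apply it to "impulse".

What's happening: move the first character to the end.
"impulse" → "mpulsei".

mpulsei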